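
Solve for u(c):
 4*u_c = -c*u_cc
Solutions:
 u(c) = C1 + C2/c^3


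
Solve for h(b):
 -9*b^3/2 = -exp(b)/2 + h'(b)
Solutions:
 h(b) = C1 - 9*b^4/8 + exp(b)/2


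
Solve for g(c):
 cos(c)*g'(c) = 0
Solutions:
 g(c) = C1


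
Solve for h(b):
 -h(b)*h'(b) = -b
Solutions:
 h(b) = -sqrt(C1 + b^2)
 h(b) = sqrt(C1 + b^2)


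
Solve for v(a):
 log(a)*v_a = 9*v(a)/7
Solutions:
 v(a) = C1*exp(9*li(a)/7)


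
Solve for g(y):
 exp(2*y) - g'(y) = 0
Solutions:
 g(y) = C1 + exp(2*y)/2


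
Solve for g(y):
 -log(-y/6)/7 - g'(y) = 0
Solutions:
 g(y) = C1 - y*log(-y)/7 + y*(1 + log(6))/7


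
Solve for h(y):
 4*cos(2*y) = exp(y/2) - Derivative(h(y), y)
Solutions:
 h(y) = C1 + 2*exp(y/2) - 2*sin(2*y)


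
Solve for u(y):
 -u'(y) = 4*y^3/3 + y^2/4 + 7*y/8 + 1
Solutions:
 u(y) = C1 - y^4/3 - y^3/12 - 7*y^2/16 - y


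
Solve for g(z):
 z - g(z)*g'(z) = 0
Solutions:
 g(z) = -sqrt(C1 + z^2)
 g(z) = sqrt(C1 + z^2)


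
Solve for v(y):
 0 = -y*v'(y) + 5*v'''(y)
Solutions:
 v(y) = C1 + Integral(C2*airyai(5^(2/3)*y/5) + C3*airybi(5^(2/3)*y/5), y)


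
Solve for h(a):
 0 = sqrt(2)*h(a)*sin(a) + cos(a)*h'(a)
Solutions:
 h(a) = C1*cos(a)^(sqrt(2))


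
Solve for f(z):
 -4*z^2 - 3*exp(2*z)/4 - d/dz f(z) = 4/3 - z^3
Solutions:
 f(z) = C1 + z^4/4 - 4*z^3/3 - 4*z/3 - 3*exp(2*z)/8


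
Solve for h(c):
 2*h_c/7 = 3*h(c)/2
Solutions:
 h(c) = C1*exp(21*c/4)


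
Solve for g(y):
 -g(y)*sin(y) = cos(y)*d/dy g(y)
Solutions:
 g(y) = C1*cos(y)


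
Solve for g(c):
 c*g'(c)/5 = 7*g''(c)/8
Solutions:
 g(c) = C1 + C2*erfi(2*sqrt(35)*c/35)


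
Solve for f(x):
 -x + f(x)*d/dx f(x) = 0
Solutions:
 f(x) = -sqrt(C1 + x^2)
 f(x) = sqrt(C1 + x^2)


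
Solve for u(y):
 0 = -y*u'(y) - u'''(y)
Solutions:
 u(y) = C1 + Integral(C2*airyai(-y) + C3*airybi(-y), y)


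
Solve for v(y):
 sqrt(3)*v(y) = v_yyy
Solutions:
 v(y) = C3*exp(3^(1/6)*y) + (C1*sin(3^(2/3)*y/2) + C2*cos(3^(2/3)*y/2))*exp(-3^(1/6)*y/2)


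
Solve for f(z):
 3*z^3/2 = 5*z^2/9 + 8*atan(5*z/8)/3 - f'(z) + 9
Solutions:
 f(z) = C1 - 3*z^4/8 + 5*z^3/27 + 8*z*atan(5*z/8)/3 + 9*z - 32*log(25*z^2 + 64)/15


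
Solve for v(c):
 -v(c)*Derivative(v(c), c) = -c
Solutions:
 v(c) = -sqrt(C1 + c^2)
 v(c) = sqrt(C1 + c^2)


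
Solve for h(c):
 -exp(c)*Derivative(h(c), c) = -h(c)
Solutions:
 h(c) = C1*exp(-exp(-c))


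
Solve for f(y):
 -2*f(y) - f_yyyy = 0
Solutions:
 f(y) = (C1*sin(2^(3/4)*y/2) + C2*cos(2^(3/4)*y/2))*exp(-2^(3/4)*y/2) + (C3*sin(2^(3/4)*y/2) + C4*cos(2^(3/4)*y/2))*exp(2^(3/4)*y/2)


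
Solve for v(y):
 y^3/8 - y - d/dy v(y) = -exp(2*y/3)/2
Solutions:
 v(y) = C1 + y^4/32 - y^2/2 + 3*exp(2*y/3)/4


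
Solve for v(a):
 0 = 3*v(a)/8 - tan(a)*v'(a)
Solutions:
 v(a) = C1*sin(a)^(3/8)


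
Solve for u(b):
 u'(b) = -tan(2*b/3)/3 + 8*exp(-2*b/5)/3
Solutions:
 u(b) = C1 - log(tan(2*b/3)^2 + 1)/4 - 20*exp(-2*b/5)/3


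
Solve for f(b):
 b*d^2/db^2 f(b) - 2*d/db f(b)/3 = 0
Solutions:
 f(b) = C1 + C2*b^(5/3)


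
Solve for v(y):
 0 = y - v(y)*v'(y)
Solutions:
 v(y) = -sqrt(C1 + y^2)
 v(y) = sqrt(C1 + y^2)


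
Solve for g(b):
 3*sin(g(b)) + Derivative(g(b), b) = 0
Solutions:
 g(b) = -acos((-C1 - exp(6*b))/(C1 - exp(6*b))) + 2*pi
 g(b) = acos((-C1 - exp(6*b))/(C1 - exp(6*b)))


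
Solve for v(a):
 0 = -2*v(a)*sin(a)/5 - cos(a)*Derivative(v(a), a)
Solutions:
 v(a) = C1*cos(a)^(2/5)


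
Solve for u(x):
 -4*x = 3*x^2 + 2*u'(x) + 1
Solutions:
 u(x) = C1 - x^3/2 - x^2 - x/2


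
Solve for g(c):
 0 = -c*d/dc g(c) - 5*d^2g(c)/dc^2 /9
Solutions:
 g(c) = C1 + C2*erf(3*sqrt(10)*c/10)


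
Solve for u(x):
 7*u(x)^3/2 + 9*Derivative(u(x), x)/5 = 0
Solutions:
 u(x) = -3*sqrt(-1/(C1 - 35*x))
 u(x) = 3*sqrt(-1/(C1 - 35*x))


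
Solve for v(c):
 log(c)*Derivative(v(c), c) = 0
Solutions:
 v(c) = C1


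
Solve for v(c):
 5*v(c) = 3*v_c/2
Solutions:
 v(c) = C1*exp(10*c/3)


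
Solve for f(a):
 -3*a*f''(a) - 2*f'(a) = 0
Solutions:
 f(a) = C1 + C2*a^(1/3)


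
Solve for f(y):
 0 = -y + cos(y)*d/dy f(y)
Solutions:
 f(y) = C1 + Integral(y/cos(y), y)


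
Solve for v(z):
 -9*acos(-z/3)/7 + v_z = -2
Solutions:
 v(z) = C1 + 9*z*acos(-z/3)/7 - 2*z + 9*sqrt(9 - z^2)/7


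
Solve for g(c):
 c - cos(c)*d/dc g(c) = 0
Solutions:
 g(c) = C1 + Integral(c/cos(c), c)


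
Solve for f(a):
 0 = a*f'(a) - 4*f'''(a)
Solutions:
 f(a) = C1 + Integral(C2*airyai(2^(1/3)*a/2) + C3*airybi(2^(1/3)*a/2), a)


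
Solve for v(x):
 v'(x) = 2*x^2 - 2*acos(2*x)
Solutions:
 v(x) = C1 + 2*x^3/3 - 2*x*acos(2*x) + sqrt(1 - 4*x^2)


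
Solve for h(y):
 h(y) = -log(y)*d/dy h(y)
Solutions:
 h(y) = C1*exp(-li(y))


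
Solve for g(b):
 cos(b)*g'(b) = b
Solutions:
 g(b) = C1 + Integral(b/cos(b), b)


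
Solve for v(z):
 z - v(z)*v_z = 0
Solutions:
 v(z) = -sqrt(C1 + z^2)
 v(z) = sqrt(C1 + z^2)


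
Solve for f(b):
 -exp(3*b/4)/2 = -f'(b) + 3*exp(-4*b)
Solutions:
 f(b) = C1 + 2*exp(3*b/4)/3 - 3*exp(-4*b)/4


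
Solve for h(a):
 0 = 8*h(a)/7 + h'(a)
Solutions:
 h(a) = C1*exp(-8*a/7)


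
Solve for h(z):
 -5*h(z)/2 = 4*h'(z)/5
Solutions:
 h(z) = C1*exp(-25*z/8)


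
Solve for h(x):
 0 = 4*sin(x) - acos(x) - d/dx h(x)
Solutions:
 h(x) = C1 - x*acos(x) + sqrt(1 - x^2) - 4*cos(x)


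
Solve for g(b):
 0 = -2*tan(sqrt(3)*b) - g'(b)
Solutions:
 g(b) = C1 + 2*sqrt(3)*log(cos(sqrt(3)*b))/3


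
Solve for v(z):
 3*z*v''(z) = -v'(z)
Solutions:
 v(z) = C1 + C2*z^(2/3)


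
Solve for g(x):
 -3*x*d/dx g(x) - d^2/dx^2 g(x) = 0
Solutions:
 g(x) = C1 + C2*erf(sqrt(6)*x/2)


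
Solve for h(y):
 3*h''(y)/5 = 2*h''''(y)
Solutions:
 h(y) = C1 + C2*y + C3*exp(-sqrt(30)*y/10) + C4*exp(sqrt(30)*y/10)


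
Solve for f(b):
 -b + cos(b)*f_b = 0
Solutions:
 f(b) = C1 + Integral(b/cos(b), b)


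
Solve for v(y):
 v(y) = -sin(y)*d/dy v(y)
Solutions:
 v(y) = C1*sqrt(cos(y) + 1)/sqrt(cos(y) - 1)


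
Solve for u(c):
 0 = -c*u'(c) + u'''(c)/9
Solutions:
 u(c) = C1 + Integral(C2*airyai(3^(2/3)*c) + C3*airybi(3^(2/3)*c), c)


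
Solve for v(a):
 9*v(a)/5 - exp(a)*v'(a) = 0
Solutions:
 v(a) = C1*exp(-9*exp(-a)/5)


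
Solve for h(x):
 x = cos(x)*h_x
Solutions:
 h(x) = C1 + Integral(x/cos(x), x)


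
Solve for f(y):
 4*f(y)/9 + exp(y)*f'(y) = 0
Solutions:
 f(y) = C1*exp(4*exp(-y)/9)


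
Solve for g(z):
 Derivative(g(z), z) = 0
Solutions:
 g(z) = C1


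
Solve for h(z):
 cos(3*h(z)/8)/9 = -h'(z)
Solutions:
 z/9 - 4*log(sin(3*h(z)/8) - 1)/3 + 4*log(sin(3*h(z)/8) + 1)/3 = C1


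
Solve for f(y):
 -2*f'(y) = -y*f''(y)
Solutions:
 f(y) = C1 + C2*y^3


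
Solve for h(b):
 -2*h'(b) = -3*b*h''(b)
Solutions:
 h(b) = C1 + C2*b^(5/3)


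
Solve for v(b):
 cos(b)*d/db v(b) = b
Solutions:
 v(b) = C1 + Integral(b/cos(b), b)


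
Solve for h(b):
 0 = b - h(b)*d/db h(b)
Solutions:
 h(b) = -sqrt(C1 + b^2)
 h(b) = sqrt(C1 + b^2)


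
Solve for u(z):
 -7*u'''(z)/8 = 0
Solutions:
 u(z) = C1 + C2*z + C3*z^2


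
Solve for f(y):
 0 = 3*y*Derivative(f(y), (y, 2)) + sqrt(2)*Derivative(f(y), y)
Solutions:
 f(y) = C1 + C2*y^(1 - sqrt(2)/3)


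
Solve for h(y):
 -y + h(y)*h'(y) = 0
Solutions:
 h(y) = -sqrt(C1 + y^2)
 h(y) = sqrt(C1 + y^2)


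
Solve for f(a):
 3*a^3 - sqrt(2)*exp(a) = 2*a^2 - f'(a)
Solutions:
 f(a) = C1 - 3*a^4/4 + 2*a^3/3 + sqrt(2)*exp(a)


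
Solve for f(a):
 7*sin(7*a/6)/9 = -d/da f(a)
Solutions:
 f(a) = C1 + 2*cos(7*a/6)/3


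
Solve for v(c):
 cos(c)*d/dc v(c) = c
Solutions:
 v(c) = C1 + Integral(c/cos(c), c)


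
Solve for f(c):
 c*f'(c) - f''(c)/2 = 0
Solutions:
 f(c) = C1 + C2*erfi(c)


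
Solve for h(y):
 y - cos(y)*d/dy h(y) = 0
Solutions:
 h(y) = C1 + Integral(y/cos(y), y)


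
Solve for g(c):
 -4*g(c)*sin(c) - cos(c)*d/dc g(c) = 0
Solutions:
 g(c) = C1*cos(c)^4


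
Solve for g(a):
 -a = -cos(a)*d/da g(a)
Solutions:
 g(a) = C1 + Integral(a/cos(a), a)


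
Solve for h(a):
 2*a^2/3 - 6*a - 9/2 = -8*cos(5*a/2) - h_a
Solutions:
 h(a) = C1 - 2*a^3/9 + 3*a^2 + 9*a/2 - 16*sin(5*a/2)/5


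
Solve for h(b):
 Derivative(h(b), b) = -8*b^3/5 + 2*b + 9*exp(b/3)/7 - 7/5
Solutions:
 h(b) = C1 - 2*b^4/5 + b^2 - 7*b/5 + 27*exp(b/3)/7


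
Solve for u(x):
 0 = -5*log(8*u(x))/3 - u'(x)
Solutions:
 3*Integral(1/(log(_y) + 3*log(2)), (_y, u(x)))/5 = C1 - x


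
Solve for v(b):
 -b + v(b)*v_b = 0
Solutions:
 v(b) = -sqrt(C1 + b^2)
 v(b) = sqrt(C1 + b^2)


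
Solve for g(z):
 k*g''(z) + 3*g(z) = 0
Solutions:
 g(z) = C1*exp(-sqrt(3)*z*sqrt(-1/k)) + C2*exp(sqrt(3)*z*sqrt(-1/k))


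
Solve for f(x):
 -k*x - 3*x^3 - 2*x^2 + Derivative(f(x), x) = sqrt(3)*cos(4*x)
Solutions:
 f(x) = C1 + k*x^2/2 + 3*x^4/4 + 2*x^3/3 + sqrt(3)*sin(4*x)/4


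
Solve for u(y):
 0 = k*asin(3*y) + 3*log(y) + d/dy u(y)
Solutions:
 u(y) = C1 - k*(y*asin(3*y) + sqrt(1 - 9*y^2)/3) - 3*y*log(y) + 3*y


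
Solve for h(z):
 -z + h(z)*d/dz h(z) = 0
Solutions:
 h(z) = -sqrt(C1 + z^2)
 h(z) = sqrt(C1 + z^2)


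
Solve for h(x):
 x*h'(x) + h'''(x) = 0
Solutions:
 h(x) = C1 + Integral(C2*airyai(-x) + C3*airybi(-x), x)


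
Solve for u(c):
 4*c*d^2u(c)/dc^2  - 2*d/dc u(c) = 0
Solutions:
 u(c) = C1 + C2*c^(3/2)


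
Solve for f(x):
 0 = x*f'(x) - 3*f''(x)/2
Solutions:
 f(x) = C1 + C2*erfi(sqrt(3)*x/3)


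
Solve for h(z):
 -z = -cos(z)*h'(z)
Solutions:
 h(z) = C1 + Integral(z/cos(z), z)


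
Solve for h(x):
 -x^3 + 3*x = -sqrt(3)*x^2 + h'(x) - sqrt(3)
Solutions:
 h(x) = C1 - x^4/4 + sqrt(3)*x^3/3 + 3*x^2/2 + sqrt(3)*x


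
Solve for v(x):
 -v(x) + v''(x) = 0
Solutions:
 v(x) = C1*exp(-x) + C2*exp(x)


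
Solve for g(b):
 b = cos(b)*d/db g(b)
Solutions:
 g(b) = C1 + Integral(b/cos(b), b)


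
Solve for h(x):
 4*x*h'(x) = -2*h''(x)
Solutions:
 h(x) = C1 + C2*erf(x)


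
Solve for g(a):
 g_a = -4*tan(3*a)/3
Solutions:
 g(a) = C1 + 4*log(cos(3*a))/9


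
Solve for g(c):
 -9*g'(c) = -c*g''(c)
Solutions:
 g(c) = C1 + C2*c^10


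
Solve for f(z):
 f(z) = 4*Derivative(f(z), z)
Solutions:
 f(z) = C1*exp(z/4)


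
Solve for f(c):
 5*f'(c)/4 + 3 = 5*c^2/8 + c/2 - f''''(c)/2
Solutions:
 f(c) = C1 + C4*exp(-2^(2/3)*5^(1/3)*c/2) + c^3/6 + c^2/5 - 12*c/5 + (C2*sin(2^(2/3)*sqrt(3)*5^(1/3)*c/4) + C3*cos(2^(2/3)*sqrt(3)*5^(1/3)*c/4))*exp(2^(2/3)*5^(1/3)*c/4)


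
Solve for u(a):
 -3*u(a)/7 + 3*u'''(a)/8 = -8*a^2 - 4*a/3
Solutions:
 u(a) = C3*exp(2*7^(2/3)*a/7) + 56*a^2/3 + 28*a/9 + (C1*sin(sqrt(3)*7^(2/3)*a/7) + C2*cos(sqrt(3)*7^(2/3)*a/7))*exp(-7^(2/3)*a/7)


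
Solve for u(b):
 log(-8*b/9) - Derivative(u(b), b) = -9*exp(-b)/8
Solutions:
 u(b) = C1 + b*log(-b) + b*(-2*log(3) - 1 + 3*log(2)) - 9*exp(-b)/8


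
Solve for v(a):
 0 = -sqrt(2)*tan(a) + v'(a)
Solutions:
 v(a) = C1 - sqrt(2)*log(cos(a))


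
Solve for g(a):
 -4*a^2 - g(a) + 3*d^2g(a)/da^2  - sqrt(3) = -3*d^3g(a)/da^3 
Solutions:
 g(a) = C1*exp(-a*(2*2^(1/3)/(3*sqrt(5) + 7)^(1/3) + 2^(2/3)*(3*sqrt(5) + 7)^(1/3) + 4)/12)*sin(2^(1/3)*sqrt(3)*a*(-2^(1/3)*(3*sqrt(5) + 7)^(1/3) + 2/(3*sqrt(5) + 7)^(1/3))/12) + C2*exp(-a*(2*2^(1/3)/(3*sqrt(5) + 7)^(1/3) + 2^(2/3)*(3*sqrt(5) + 7)^(1/3) + 4)/12)*cos(2^(1/3)*sqrt(3)*a*(-2^(1/3)*(3*sqrt(5) + 7)^(1/3) + 2/(3*sqrt(5) + 7)^(1/3))/12) + C3*exp(a*(-2 + 2*2^(1/3)/(3*sqrt(5) + 7)^(1/3) + 2^(2/3)*(3*sqrt(5) + 7)^(1/3))/6) - 4*a^2 - 24 - sqrt(3)


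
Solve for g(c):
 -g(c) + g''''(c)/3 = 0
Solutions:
 g(c) = C1*exp(-3^(1/4)*c) + C2*exp(3^(1/4)*c) + C3*sin(3^(1/4)*c) + C4*cos(3^(1/4)*c)


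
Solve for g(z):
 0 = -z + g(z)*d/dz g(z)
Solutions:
 g(z) = -sqrt(C1 + z^2)
 g(z) = sqrt(C1 + z^2)


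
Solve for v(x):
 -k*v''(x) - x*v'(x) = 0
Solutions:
 v(x) = C1 + C2*sqrt(k)*erf(sqrt(2)*x*sqrt(1/k)/2)


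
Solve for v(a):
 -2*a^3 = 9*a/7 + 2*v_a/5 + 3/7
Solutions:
 v(a) = C1 - 5*a^4/4 - 45*a^2/28 - 15*a/14


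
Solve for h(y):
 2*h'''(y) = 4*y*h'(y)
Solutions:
 h(y) = C1 + Integral(C2*airyai(2^(1/3)*y) + C3*airybi(2^(1/3)*y), y)


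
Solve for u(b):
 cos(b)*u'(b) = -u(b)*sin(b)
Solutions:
 u(b) = C1*cos(b)


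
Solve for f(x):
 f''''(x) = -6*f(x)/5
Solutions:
 f(x) = (C1*sin(10^(3/4)*3^(1/4)*x/10) + C2*cos(10^(3/4)*3^(1/4)*x/10))*exp(-10^(3/4)*3^(1/4)*x/10) + (C3*sin(10^(3/4)*3^(1/4)*x/10) + C4*cos(10^(3/4)*3^(1/4)*x/10))*exp(10^(3/4)*3^(1/4)*x/10)


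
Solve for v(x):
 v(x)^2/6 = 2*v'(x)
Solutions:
 v(x) = -12/(C1 + x)


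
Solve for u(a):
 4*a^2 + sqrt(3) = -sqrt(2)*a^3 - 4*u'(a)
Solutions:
 u(a) = C1 - sqrt(2)*a^4/16 - a^3/3 - sqrt(3)*a/4


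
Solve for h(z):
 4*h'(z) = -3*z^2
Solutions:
 h(z) = C1 - z^3/4


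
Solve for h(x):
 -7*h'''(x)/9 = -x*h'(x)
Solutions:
 h(x) = C1 + Integral(C2*airyai(21^(2/3)*x/7) + C3*airybi(21^(2/3)*x/7), x)


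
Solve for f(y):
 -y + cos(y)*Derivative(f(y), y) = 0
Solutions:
 f(y) = C1 + Integral(y/cos(y), y)


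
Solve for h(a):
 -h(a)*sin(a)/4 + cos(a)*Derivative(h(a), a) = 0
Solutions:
 h(a) = C1/cos(a)^(1/4)


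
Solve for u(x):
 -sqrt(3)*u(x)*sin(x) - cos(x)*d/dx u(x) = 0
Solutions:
 u(x) = C1*cos(x)^(sqrt(3))


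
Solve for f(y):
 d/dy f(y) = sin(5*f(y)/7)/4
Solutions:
 -y/4 + 7*log(cos(5*f(y)/7) - 1)/10 - 7*log(cos(5*f(y)/7) + 1)/10 = C1


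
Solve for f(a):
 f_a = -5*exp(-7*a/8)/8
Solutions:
 f(a) = C1 + 5*exp(-7*a/8)/7


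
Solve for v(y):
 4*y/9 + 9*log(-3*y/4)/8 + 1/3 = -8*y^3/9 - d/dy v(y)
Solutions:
 v(y) = C1 - 2*y^4/9 - 2*y^2/9 - 9*y*log(-y)/8 + y*(-27*log(3) + 19 + 54*log(2))/24


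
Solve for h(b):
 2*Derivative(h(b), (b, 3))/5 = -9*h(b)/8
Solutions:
 h(b) = C3*exp(b*(-2^(2/3)*45^(1/3) + 3*5^(1/3)*6^(2/3))/16)*sin(3*2^(2/3)*3^(1/6)*5^(1/3)*b/8) + C4*exp(b*(-2^(2/3)*45^(1/3) + 3*5^(1/3)*6^(2/3))/16)*cos(3*2^(2/3)*3^(1/6)*5^(1/3)*b/8) + C5*exp(-b*(2^(2/3)*45^(1/3) + 3*5^(1/3)*6^(2/3))/16) + (C1*sin(3*2^(2/3)*3^(1/6)*5^(1/3)*b/8) + C2*cos(3*2^(2/3)*3^(1/6)*5^(1/3)*b/8))*exp(2^(2/3)*45^(1/3)*b/8)


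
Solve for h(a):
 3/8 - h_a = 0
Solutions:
 h(a) = C1 + 3*a/8


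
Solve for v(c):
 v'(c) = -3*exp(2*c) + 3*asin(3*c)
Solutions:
 v(c) = C1 + 3*c*asin(3*c) + sqrt(1 - 9*c^2) - 3*exp(2*c)/2


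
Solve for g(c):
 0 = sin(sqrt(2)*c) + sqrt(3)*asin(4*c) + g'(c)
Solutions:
 g(c) = C1 - sqrt(3)*(c*asin(4*c) + sqrt(1 - 16*c^2)/4) + sqrt(2)*cos(sqrt(2)*c)/2


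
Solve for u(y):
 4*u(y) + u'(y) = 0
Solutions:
 u(y) = C1*exp(-4*y)


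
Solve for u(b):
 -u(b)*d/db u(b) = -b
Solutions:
 u(b) = -sqrt(C1 + b^2)
 u(b) = sqrt(C1 + b^2)


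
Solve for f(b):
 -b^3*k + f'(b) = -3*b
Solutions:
 f(b) = C1 + b^4*k/4 - 3*b^2/2


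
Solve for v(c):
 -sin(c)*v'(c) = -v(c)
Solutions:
 v(c) = C1*sqrt(cos(c) - 1)/sqrt(cos(c) + 1)


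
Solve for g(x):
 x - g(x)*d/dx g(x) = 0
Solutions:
 g(x) = -sqrt(C1 + x^2)
 g(x) = sqrt(C1 + x^2)


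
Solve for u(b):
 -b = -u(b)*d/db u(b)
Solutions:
 u(b) = -sqrt(C1 + b^2)
 u(b) = sqrt(C1 + b^2)


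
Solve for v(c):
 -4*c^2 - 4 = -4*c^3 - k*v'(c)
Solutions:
 v(c) = C1 - c^4/k + 4*c^3/(3*k) + 4*c/k


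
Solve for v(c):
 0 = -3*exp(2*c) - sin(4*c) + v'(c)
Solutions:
 v(c) = C1 + 3*exp(2*c)/2 - cos(4*c)/4


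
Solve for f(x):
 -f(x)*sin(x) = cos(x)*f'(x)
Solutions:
 f(x) = C1*cos(x)


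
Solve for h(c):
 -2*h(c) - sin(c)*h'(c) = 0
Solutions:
 h(c) = C1*(cos(c) + 1)/(cos(c) - 1)


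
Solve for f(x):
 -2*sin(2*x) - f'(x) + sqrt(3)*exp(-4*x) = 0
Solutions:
 f(x) = C1 + cos(2*x) - sqrt(3)*exp(-4*x)/4


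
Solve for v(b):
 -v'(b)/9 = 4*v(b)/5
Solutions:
 v(b) = C1*exp(-36*b/5)


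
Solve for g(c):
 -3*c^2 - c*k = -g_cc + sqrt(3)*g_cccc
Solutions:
 g(c) = C1 + C2*c + C3*exp(-3^(3/4)*c/3) + C4*exp(3^(3/4)*c/3) + c^4/4 + c^3*k/6 + 3*sqrt(3)*c^2


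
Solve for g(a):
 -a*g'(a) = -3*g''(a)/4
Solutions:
 g(a) = C1 + C2*erfi(sqrt(6)*a/3)


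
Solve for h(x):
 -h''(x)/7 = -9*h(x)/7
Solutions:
 h(x) = C1*exp(-3*x) + C2*exp(3*x)


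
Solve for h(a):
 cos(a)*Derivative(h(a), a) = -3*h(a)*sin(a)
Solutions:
 h(a) = C1*cos(a)^3


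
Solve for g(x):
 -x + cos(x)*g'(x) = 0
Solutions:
 g(x) = C1 + Integral(x/cos(x), x)


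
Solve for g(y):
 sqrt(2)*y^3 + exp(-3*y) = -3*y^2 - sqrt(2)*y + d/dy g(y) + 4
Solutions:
 g(y) = C1 + sqrt(2)*y^4/4 + y^3 + sqrt(2)*y^2/2 - 4*y - exp(-3*y)/3


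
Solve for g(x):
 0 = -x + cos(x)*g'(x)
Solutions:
 g(x) = C1 + Integral(x/cos(x), x)


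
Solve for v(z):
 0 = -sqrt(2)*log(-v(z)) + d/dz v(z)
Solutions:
 -li(-v(z)) = C1 + sqrt(2)*z


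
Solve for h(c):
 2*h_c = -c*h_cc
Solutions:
 h(c) = C1 + C2/c


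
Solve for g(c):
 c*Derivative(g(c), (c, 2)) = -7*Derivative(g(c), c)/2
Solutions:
 g(c) = C1 + C2/c^(5/2)


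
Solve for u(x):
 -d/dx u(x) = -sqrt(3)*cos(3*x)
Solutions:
 u(x) = C1 + sqrt(3)*sin(3*x)/3


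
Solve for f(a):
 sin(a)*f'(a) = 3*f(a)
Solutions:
 f(a) = C1*(cos(a) - 1)^(3/2)/(cos(a) + 1)^(3/2)


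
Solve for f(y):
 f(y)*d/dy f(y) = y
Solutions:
 f(y) = -sqrt(C1 + y^2)
 f(y) = sqrt(C1 + y^2)


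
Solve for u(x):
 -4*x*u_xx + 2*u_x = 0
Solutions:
 u(x) = C1 + C2*x^(3/2)


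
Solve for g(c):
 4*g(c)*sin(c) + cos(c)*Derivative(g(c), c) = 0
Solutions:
 g(c) = C1*cos(c)^4


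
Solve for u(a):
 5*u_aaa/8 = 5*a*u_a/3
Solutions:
 u(a) = C1 + Integral(C2*airyai(2*3^(2/3)*a/3) + C3*airybi(2*3^(2/3)*a/3), a)


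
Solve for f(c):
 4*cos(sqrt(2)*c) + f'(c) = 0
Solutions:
 f(c) = C1 - 2*sqrt(2)*sin(sqrt(2)*c)


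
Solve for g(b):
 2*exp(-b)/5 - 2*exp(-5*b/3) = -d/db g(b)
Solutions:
 g(b) = C1 + 2*exp(-b)/5 - 6*exp(-5*b/3)/5


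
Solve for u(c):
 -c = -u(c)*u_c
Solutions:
 u(c) = -sqrt(C1 + c^2)
 u(c) = sqrt(C1 + c^2)


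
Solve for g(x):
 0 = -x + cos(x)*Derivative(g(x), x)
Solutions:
 g(x) = C1 + Integral(x/cos(x), x)


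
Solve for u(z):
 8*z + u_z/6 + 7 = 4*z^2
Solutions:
 u(z) = C1 + 8*z^3 - 24*z^2 - 42*z


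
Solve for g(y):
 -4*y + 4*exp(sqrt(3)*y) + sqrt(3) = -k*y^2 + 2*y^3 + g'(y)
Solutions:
 g(y) = C1 + k*y^3/3 - y^4/2 - 2*y^2 + sqrt(3)*y + 4*sqrt(3)*exp(sqrt(3)*y)/3


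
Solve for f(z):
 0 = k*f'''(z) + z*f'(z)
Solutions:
 f(z) = C1 + Integral(C2*airyai(z*(-1/k)^(1/3)) + C3*airybi(z*(-1/k)^(1/3)), z)


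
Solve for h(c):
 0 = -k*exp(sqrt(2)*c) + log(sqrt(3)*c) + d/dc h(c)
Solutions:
 h(c) = C1 - c*log(c) + c*(1 - log(3)/2) + sqrt(2)*k*exp(sqrt(2)*c)/2


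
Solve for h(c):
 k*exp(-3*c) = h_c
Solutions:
 h(c) = C1 - k*exp(-3*c)/3


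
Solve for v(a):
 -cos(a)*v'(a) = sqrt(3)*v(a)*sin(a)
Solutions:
 v(a) = C1*cos(a)^(sqrt(3))


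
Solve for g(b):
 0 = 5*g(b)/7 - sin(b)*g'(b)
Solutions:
 g(b) = C1*(cos(b) - 1)^(5/14)/(cos(b) + 1)^(5/14)


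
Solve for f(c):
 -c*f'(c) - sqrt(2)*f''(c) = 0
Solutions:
 f(c) = C1 + C2*erf(2^(1/4)*c/2)


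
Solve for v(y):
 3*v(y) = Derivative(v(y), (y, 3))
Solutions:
 v(y) = C3*exp(3^(1/3)*y) + (C1*sin(3^(5/6)*y/2) + C2*cos(3^(5/6)*y/2))*exp(-3^(1/3)*y/2)


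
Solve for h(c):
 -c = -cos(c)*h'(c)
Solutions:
 h(c) = C1 + Integral(c/cos(c), c)


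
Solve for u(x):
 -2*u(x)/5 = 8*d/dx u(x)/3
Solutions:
 u(x) = C1*exp(-3*x/20)


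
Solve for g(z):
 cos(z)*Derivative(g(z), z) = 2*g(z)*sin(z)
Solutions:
 g(z) = C1/cos(z)^2


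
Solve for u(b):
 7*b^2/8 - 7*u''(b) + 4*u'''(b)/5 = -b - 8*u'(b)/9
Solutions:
 u(b) = C1 + C2*exp(b*(105 - sqrt(10385))/24) + C3*exp(b*(sqrt(10385) + 105)/24) - 21*b^3/64 - 4257*b^2/512 - 1322811*b/10240


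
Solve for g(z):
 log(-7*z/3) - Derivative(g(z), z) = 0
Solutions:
 g(z) = C1 + z*log(-z) + z*(-log(3) - 1 + log(7))


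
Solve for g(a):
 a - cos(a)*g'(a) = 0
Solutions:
 g(a) = C1 + Integral(a/cos(a), a)


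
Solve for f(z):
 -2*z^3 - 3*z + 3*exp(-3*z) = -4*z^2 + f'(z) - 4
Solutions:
 f(z) = C1 - z^4/2 + 4*z^3/3 - 3*z^2/2 + 4*z - exp(-3*z)


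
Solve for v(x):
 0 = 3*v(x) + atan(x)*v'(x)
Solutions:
 v(x) = C1*exp(-3*Integral(1/atan(x), x))


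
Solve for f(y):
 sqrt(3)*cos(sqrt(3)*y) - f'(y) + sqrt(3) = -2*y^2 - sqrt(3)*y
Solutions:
 f(y) = C1 + 2*y^3/3 + sqrt(3)*y^2/2 + sqrt(3)*y + sin(sqrt(3)*y)


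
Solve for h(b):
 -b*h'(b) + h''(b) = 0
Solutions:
 h(b) = C1 + C2*erfi(sqrt(2)*b/2)


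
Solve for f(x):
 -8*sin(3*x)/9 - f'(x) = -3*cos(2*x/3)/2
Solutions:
 f(x) = C1 + 9*sin(2*x/3)/4 + 8*cos(3*x)/27


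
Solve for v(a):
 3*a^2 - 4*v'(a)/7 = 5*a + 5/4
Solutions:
 v(a) = C1 + 7*a^3/4 - 35*a^2/8 - 35*a/16


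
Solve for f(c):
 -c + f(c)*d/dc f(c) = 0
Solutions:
 f(c) = -sqrt(C1 + c^2)
 f(c) = sqrt(C1 + c^2)


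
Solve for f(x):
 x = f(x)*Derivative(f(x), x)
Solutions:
 f(x) = -sqrt(C1 + x^2)
 f(x) = sqrt(C1 + x^2)


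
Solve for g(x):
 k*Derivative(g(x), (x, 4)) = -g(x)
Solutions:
 g(x) = C1*exp(-x*(-1/k)^(1/4)) + C2*exp(x*(-1/k)^(1/4)) + C3*exp(-I*x*(-1/k)^(1/4)) + C4*exp(I*x*(-1/k)^(1/4))


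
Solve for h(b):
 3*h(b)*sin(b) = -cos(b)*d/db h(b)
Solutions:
 h(b) = C1*cos(b)^3


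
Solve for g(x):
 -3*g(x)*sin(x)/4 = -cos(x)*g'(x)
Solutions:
 g(x) = C1/cos(x)^(3/4)


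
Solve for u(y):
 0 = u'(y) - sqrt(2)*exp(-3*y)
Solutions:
 u(y) = C1 - sqrt(2)*exp(-3*y)/3


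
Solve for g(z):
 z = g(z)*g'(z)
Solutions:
 g(z) = -sqrt(C1 + z^2)
 g(z) = sqrt(C1 + z^2)


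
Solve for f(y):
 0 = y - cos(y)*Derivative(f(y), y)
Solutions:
 f(y) = C1 + Integral(y/cos(y), y)


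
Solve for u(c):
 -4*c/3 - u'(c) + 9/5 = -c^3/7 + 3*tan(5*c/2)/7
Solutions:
 u(c) = C1 + c^4/28 - 2*c^2/3 + 9*c/5 + 6*log(cos(5*c/2))/35


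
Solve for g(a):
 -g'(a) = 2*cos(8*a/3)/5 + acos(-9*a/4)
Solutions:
 g(a) = C1 - a*acos(-9*a/4) - sqrt(16 - 81*a^2)/9 - 3*sin(8*a/3)/20


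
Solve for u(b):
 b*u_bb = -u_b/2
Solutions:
 u(b) = C1 + C2*sqrt(b)


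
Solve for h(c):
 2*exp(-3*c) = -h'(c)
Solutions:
 h(c) = C1 + 2*exp(-3*c)/3


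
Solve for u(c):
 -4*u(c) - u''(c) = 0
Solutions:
 u(c) = C1*sin(2*c) + C2*cos(2*c)


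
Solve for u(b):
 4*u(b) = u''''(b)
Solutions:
 u(b) = C1*exp(-sqrt(2)*b) + C2*exp(sqrt(2)*b) + C3*sin(sqrt(2)*b) + C4*cos(sqrt(2)*b)


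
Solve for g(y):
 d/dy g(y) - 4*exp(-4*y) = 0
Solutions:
 g(y) = C1 - exp(-4*y)


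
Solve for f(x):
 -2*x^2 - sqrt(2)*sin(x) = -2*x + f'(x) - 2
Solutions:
 f(x) = C1 - 2*x^3/3 + x^2 + 2*x + sqrt(2)*cos(x)


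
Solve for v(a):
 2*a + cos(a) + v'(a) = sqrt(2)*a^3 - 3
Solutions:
 v(a) = C1 + sqrt(2)*a^4/4 - a^2 - 3*a - sin(a)


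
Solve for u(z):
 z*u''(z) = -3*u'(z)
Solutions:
 u(z) = C1 + C2/z^2


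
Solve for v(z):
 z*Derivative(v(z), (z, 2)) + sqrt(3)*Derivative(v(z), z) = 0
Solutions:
 v(z) = C1 + C2*z^(1 - sqrt(3))


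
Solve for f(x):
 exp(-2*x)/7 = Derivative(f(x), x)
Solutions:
 f(x) = C1 - exp(-2*x)/14


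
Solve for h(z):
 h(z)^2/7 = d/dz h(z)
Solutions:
 h(z) = -7/(C1 + z)


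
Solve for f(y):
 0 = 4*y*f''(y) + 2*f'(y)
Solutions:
 f(y) = C1 + C2*sqrt(y)


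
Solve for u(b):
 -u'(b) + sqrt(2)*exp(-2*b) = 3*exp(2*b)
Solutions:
 u(b) = C1 - 3*exp(2*b)/2 - sqrt(2)*exp(-2*b)/2


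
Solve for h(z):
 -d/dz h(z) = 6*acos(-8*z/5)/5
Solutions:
 h(z) = C1 - 6*z*acos(-8*z/5)/5 - 3*sqrt(25 - 64*z^2)/20


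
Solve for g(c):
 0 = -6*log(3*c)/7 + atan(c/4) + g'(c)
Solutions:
 g(c) = C1 + 6*c*log(c)/7 - c*atan(c/4) - 6*c/7 + 6*c*log(3)/7 + 2*log(c^2 + 16)


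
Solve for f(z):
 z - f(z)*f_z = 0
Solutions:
 f(z) = -sqrt(C1 + z^2)
 f(z) = sqrt(C1 + z^2)


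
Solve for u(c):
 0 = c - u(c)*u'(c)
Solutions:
 u(c) = -sqrt(C1 + c^2)
 u(c) = sqrt(C1 + c^2)


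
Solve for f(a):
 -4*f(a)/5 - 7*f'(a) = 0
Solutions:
 f(a) = C1*exp(-4*a/35)


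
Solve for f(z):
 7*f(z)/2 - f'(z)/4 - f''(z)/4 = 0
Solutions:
 f(z) = C1*exp(z*(-1 + sqrt(57))/2) + C2*exp(-z*(1 + sqrt(57))/2)


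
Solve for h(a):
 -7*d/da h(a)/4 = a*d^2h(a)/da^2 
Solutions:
 h(a) = C1 + C2/a^(3/4)


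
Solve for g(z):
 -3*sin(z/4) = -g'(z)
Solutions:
 g(z) = C1 - 12*cos(z/4)


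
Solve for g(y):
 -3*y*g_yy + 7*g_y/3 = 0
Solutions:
 g(y) = C1 + C2*y^(16/9)


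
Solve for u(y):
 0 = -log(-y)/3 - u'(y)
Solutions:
 u(y) = C1 - y*log(-y)/3 + y/3


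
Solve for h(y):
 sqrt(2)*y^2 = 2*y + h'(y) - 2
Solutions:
 h(y) = C1 + sqrt(2)*y^3/3 - y^2 + 2*y


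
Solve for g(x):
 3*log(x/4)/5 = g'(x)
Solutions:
 g(x) = C1 + 3*x*log(x)/5 - 6*x*log(2)/5 - 3*x/5


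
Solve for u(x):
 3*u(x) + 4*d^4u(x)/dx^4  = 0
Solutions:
 u(x) = (C1*sin(3^(1/4)*x/2) + C2*cos(3^(1/4)*x/2))*exp(-3^(1/4)*x/2) + (C3*sin(3^(1/4)*x/2) + C4*cos(3^(1/4)*x/2))*exp(3^(1/4)*x/2)


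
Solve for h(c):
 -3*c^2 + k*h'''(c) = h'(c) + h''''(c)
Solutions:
 h(c) = C1 + C2*exp(c*(-k^2/(-k^3 + sqrt(-4*k^6 + (27 - 2*k^3)^2)/2 + 27/2)^(1/3) + k - (-k^3 + sqrt(-4*k^6 + (27 - 2*k^3)^2)/2 + 27/2)^(1/3))/3) + C3*exp(c*(-4*k^2/((-1 + sqrt(3)*I)*(-k^3 + sqrt(-4*k^6 + (27 - 2*k^3)^2)/2 + 27/2)^(1/3)) + 2*k + (-k^3 + sqrt(-4*k^6 + (27 - 2*k^3)^2)/2 + 27/2)^(1/3) - sqrt(3)*I*(-k^3 + sqrt(-4*k^6 + (27 - 2*k^3)^2)/2 + 27/2)^(1/3))/6) + C4*exp(c*(4*k^2/((1 + sqrt(3)*I)*(-k^3 + sqrt(-4*k^6 + (27 - 2*k^3)^2)/2 + 27/2)^(1/3)) + 2*k + (-k^3 + sqrt(-4*k^6 + (27 - 2*k^3)^2)/2 + 27/2)^(1/3) + sqrt(3)*I*(-k^3 + sqrt(-4*k^6 + (27 - 2*k^3)^2)/2 + 27/2)^(1/3))/6) - c^3 - 6*c*k


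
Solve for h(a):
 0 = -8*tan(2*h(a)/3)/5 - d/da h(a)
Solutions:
 h(a) = -3*asin(C1*exp(-16*a/15))/2 + 3*pi/2
 h(a) = 3*asin(C1*exp(-16*a/15))/2


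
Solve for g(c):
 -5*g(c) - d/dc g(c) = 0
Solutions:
 g(c) = C1*exp(-5*c)


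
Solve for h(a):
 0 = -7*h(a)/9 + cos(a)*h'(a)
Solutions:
 h(a) = C1*(sin(a) + 1)^(7/18)/(sin(a) - 1)^(7/18)


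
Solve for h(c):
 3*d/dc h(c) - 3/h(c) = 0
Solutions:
 h(c) = -sqrt(C1 + 2*c)
 h(c) = sqrt(C1 + 2*c)


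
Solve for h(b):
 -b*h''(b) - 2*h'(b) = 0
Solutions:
 h(b) = C1 + C2/b


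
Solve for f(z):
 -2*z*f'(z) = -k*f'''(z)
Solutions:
 f(z) = C1 + Integral(C2*airyai(2^(1/3)*z*(1/k)^(1/3)) + C3*airybi(2^(1/3)*z*(1/k)^(1/3)), z)


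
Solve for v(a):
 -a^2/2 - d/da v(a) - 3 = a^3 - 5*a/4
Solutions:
 v(a) = C1 - a^4/4 - a^3/6 + 5*a^2/8 - 3*a


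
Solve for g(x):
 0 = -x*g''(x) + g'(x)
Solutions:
 g(x) = C1 + C2*x^2


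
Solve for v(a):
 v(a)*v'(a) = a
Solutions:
 v(a) = -sqrt(C1 + a^2)
 v(a) = sqrt(C1 + a^2)


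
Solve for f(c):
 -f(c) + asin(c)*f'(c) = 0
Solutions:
 f(c) = C1*exp(Integral(1/asin(c), c))


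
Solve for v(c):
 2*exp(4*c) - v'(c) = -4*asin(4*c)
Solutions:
 v(c) = C1 + 4*c*asin(4*c) + sqrt(1 - 16*c^2) + exp(4*c)/2


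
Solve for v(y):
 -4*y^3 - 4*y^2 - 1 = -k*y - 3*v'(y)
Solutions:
 v(y) = C1 - k*y^2/6 + y^4/3 + 4*y^3/9 + y/3


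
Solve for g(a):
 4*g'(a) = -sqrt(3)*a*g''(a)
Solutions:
 g(a) = C1 + C2*a^(1 - 4*sqrt(3)/3)


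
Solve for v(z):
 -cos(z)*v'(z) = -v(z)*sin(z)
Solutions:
 v(z) = C1/cos(z)


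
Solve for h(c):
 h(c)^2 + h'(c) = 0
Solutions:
 h(c) = 1/(C1 + c)


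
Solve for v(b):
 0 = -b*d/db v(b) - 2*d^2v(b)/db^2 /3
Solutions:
 v(b) = C1 + C2*erf(sqrt(3)*b/2)


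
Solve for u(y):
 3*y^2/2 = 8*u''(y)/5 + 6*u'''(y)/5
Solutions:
 u(y) = C1 + C2*y + C3*exp(-4*y/3) + 5*y^4/64 - 15*y^3/64 + 135*y^2/256


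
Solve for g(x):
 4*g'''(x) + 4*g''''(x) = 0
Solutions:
 g(x) = C1 + C2*x + C3*x^2 + C4*exp(-x)


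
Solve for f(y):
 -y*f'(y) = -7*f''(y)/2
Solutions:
 f(y) = C1 + C2*erfi(sqrt(7)*y/7)


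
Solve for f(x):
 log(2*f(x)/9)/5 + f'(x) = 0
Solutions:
 5*Integral(1/(log(_y) - 2*log(3) + log(2)), (_y, f(x))) = C1 - x


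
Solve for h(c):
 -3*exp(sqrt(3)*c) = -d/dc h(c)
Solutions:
 h(c) = C1 + sqrt(3)*exp(sqrt(3)*c)


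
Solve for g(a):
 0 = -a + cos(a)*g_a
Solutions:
 g(a) = C1 + Integral(a/cos(a), a)


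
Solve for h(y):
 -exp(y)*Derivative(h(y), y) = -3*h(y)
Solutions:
 h(y) = C1*exp(-3*exp(-y))


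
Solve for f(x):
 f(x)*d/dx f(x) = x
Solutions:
 f(x) = -sqrt(C1 + x^2)
 f(x) = sqrt(C1 + x^2)


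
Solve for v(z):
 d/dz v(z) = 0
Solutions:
 v(z) = C1


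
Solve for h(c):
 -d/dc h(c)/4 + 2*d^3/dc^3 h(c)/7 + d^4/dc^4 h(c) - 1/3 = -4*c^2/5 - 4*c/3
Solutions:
 h(c) = C1 + C2*exp(-c*(16/(21*sqrt(191793) + 9197)^(1/3) + 8 + (21*sqrt(191793) + 9197)^(1/3))/84)*sin(sqrt(3)*c*(-(21*sqrt(191793) + 9197)^(1/3) + 16/(21*sqrt(191793) + 9197)^(1/3))/84) + C3*exp(-c*(16/(21*sqrt(191793) + 9197)^(1/3) + 8 + (21*sqrt(191793) + 9197)^(1/3))/84)*cos(sqrt(3)*c*(-(21*sqrt(191793) + 9197)^(1/3) + 16/(21*sqrt(191793) + 9197)^(1/3))/84) + C4*exp(c*(-4 + 16/(21*sqrt(191793) + 9197)^(1/3) + (21*sqrt(191793) + 9197)^(1/3))/42) + 16*c^3/15 + 8*c^2/3 + 628*c/105


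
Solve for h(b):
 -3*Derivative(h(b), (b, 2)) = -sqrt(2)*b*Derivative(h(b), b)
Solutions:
 h(b) = C1 + C2*erfi(2^(3/4)*sqrt(3)*b/6)


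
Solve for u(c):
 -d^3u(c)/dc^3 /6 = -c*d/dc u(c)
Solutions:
 u(c) = C1 + Integral(C2*airyai(6^(1/3)*c) + C3*airybi(6^(1/3)*c), c)


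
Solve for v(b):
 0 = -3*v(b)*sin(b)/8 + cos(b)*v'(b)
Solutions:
 v(b) = C1/cos(b)^(3/8)


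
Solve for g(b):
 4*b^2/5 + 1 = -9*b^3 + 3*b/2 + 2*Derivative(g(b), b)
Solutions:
 g(b) = C1 + 9*b^4/8 + 2*b^3/15 - 3*b^2/8 + b/2


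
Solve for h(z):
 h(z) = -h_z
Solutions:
 h(z) = C1*exp(-z)


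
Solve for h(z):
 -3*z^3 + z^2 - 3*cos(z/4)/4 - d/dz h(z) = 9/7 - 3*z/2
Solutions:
 h(z) = C1 - 3*z^4/4 + z^3/3 + 3*z^2/4 - 9*z/7 - 3*sin(z/4)


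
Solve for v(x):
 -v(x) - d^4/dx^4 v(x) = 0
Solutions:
 v(x) = (C1*sin(sqrt(2)*x/2) + C2*cos(sqrt(2)*x/2))*exp(-sqrt(2)*x/2) + (C3*sin(sqrt(2)*x/2) + C4*cos(sqrt(2)*x/2))*exp(sqrt(2)*x/2)


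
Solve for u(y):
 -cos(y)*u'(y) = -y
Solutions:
 u(y) = C1 + Integral(y/cos(y), y)


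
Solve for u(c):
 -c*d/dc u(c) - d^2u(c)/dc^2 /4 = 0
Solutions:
 u(c) = C1 + C2*erf(sqrt(2)*c)


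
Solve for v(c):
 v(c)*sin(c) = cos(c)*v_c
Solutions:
 v(c) = C1/cos(c)


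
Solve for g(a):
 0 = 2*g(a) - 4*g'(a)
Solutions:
 g(a) = C1*exp(a/2)


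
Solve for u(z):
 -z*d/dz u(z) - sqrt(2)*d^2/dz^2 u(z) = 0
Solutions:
 u(z) = C1 + C2*erf(2^(1/4)*z/2)


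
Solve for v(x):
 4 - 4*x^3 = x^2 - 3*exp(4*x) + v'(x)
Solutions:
 v(x) = C1 - x^4 - x^3/3 + 4*x + 3*exp(4*x)/4


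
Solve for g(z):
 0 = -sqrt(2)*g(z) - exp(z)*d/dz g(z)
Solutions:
 g(z) = C1*exp(sqrt(2)*exp(-z))


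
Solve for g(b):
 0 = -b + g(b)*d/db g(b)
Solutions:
 g(b) = -sqrt(C1 + b^2)
 g(b) = sqrt(C1 + b^2)


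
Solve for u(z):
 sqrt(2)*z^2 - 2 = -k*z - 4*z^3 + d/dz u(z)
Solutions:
 u(z) = C1 + k*z^2/2 + z^4 + sqrt(2)*z^3/3 - 2*z


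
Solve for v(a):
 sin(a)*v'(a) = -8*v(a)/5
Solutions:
 v(a) = C1*(cos(a) + 1)^(4/5)/(cos(a) - 1)^(4/5)


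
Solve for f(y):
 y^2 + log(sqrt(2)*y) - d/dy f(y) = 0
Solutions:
 f(y) = C1 + y^3/3 + y*log(y) - y + y*log(2)/2


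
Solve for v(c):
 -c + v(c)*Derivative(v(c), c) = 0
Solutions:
 v(c) = -sqrt(C1 + c^2)
 v(c) = sqrt(C1 + c^2)


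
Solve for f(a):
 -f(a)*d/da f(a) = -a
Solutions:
 f(a) = -sqrt(C1 + a^2)
 f(a) = sqrt(C1 + a^2)


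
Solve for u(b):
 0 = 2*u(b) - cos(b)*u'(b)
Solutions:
 u(b) = C1*(sin(b) + 1)/(sin(b) - 1)


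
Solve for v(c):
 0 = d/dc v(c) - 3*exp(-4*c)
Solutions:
 v(c) = C1 - 3*exp(-4*c)/4


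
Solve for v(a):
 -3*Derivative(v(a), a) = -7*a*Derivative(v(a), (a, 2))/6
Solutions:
 v(a) = C1 + C2*a^(25/7)


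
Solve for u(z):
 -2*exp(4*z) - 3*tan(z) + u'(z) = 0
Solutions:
 u(z) = C1 + exp(4*z)/2 - 3*log(cos(z))


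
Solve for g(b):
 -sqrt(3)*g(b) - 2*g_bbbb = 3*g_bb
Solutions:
 g(b) = (C1*sin(2^(3/4)*3^(1/8)*b*cos(atan(sqrt(-9 + 8*sqrt(3))/3)/2)/2) + C2*cos(2^(3/4)*3^(1/8)*b*cos(atan(sqrt(-9 + 8*sqrt(3))/3)/2)/2))*exp(-2^(3/4)*3^(1/8)*b*sin(atan(sqrt(-9 + 8*sqrt(3))/3)/2)/2) + (C3*sin(2^(3/4)*3^(1/8)*b*cos(atan(sqrt(-9 + 8*sqrt(3))/3)/2)/2) + C4*cos(2^(3/4)*3^(1/8)*b*cos(atan(sqrt(-9 + 8*sqrt(3))/3)/2)/2))*exp(2^(3/4)*3^(1/8)*b*sin(atan(sqrt(-9 + 8*sqrt(3))/3)/2)/2)


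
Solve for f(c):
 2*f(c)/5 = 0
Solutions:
 f(c) = 0


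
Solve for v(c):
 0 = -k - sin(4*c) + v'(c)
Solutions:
 v(c) = C1 + c*k - cos(4*c)/4


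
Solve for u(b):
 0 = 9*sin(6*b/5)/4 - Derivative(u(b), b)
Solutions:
 u(b) = C1 - 15*cos(6*b/5)/8


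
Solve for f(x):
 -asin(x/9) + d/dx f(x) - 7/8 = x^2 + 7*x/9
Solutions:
 f(x) = C1 + x^3/3 + 7*x^2/18 + x*asin(x/9) + 7*x/8 + sqrt(81 - x^2)


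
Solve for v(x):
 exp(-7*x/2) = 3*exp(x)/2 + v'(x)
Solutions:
 v(x) = C1 - 3*exp(x)/2 - 2*exp(-7*x/2)/7


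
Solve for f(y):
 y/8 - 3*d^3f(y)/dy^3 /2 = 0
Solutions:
 f(y) = C1 + C2*y + C3*y^2 + y^4/288


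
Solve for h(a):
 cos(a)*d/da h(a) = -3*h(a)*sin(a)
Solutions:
 h(a) = C1*cos(a)^3


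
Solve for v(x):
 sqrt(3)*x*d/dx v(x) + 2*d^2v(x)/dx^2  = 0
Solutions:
 v(x) = C1 + C2*erf(3^(1/4)*x/2)


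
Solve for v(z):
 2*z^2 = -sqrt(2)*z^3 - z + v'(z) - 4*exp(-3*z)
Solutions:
 v(z) = C1 + sqrt(2)*z^4/4 + 2*z^3/3 + z^2/2 - 4*exp(-3*z)/3


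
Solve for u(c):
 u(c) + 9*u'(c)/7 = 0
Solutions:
 u(c) = C1*exp(-7*c/9)


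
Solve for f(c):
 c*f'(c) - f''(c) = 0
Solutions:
 f(c) = C1 + C2*erfi(sqrt(2)*c/2)


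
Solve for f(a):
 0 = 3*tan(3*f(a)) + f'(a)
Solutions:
 f(a) = -asin(C1*exp(-9*a))/3 + pi/3
 f(a) = asin(C1*exp(-9*a))/3


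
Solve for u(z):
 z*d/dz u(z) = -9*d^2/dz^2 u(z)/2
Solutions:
 u(z) = C1 + C2*erf(z/3)


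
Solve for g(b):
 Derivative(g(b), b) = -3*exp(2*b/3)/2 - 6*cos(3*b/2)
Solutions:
 g(b) = C1 - 9*exp(2*b/3)/4 - 4*sin(3*b/2)


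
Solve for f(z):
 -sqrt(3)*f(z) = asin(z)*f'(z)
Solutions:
 f(z) = C1*exp(-sqrt(3)*Integral(1/asin(z), z))


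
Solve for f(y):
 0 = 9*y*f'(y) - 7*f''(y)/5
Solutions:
 f(y) = C1 + C2*erfi(3*sqrt(70)*y/14)


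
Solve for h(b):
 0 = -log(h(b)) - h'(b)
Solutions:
 li(h(b)) = C1 - b


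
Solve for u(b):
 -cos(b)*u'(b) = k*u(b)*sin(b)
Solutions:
 u(b) = C1*exp(k*log(cos(b)))


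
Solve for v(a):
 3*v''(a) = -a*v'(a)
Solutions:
 v(a) = C1 + C2*erf(sqrt(6)*a/6)


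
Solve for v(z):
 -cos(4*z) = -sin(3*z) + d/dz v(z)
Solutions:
 v(z) = C1 - sin(4*z)/4 - cos(3*z)/3


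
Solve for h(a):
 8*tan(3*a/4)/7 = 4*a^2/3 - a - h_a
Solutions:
 h(a) = C1 + 4*a^3/9 - a^2/2 + 32*log(cos(3*a/4))/21


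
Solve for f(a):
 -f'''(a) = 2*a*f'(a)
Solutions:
 f(a) = C1 + Integral(C2*airyai(-2^(1/3)*a) + C3*airybi(-2^(1/3)*a), a)


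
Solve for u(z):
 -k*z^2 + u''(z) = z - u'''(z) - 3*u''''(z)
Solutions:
 u(z) = C1 + C2*z + k*z^4/12 + z^3*(1 - 2*k)/6 + z^2*(-2*k - 1/2) + (C3*sin(sqrt(11)*z/6) + C4*cos(sqrt(11)*z/6))*exp(-z/6)


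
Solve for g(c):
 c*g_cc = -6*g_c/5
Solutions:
 g(c) = C1 + C2/c^(1/5)


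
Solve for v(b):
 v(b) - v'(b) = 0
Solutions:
 v(b) = C1*exp(b)


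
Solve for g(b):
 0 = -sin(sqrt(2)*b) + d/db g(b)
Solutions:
 g(b) = C1 - sqrt(2)*cos(sqrt(2)*b)/2


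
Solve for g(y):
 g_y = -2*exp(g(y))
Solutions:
 g(y) = log(1/(C1 + 2*y))


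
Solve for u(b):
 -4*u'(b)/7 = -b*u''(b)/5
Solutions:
 u(b) = C1 + C2*b^(27/7)


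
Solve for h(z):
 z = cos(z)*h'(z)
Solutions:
 h(z) = C1 + Integral(z/cos(z), z)


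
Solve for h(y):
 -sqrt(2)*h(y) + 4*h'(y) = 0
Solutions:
 h(y) = C1*exp(sqrt(2)*y/4)


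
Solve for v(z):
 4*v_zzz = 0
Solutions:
 v(z) = C1 + C2*z + C3*z^2


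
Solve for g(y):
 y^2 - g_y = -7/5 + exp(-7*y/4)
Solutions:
 g(y) = C1 + y^3/3 + 7*y/5 + 4*exp(-7*y/4)/7


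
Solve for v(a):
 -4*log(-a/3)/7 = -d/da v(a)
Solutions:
 v(a) = C1 + 4*a*log(-a)/7 + 4*a*(-log(3) - 1)/7


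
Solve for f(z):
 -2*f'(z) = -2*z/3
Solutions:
 f(z) = C1 + z^2/6


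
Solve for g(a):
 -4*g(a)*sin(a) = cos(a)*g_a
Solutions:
 g(a) = C1*cos(a)^4


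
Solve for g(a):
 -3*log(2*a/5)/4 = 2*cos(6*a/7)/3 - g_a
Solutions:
 g(a) = C1 + 3*a*log(a)/4 - 3*a*log(5)/4 - 3*a/4 + 3*a*log(2)/4 + 7*sin(6*a/7)/9


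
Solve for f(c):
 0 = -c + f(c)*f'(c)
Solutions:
 f(c) = -sqrt(C1 + c^2)
 f(c) = sqrt(C1 + c^2)


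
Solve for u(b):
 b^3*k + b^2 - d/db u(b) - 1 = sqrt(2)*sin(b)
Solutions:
 u(b) = C1 + b^4*k/4 + b^3/3 - b + sqrt(2)*cos(b)


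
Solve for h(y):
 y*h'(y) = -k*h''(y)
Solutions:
 h(y) = C1 + C2*sqrt(k)*erf(sqrt(2)*y*sqrt(1/k)/2)


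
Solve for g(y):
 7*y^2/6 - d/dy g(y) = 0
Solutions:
 g(y) = C1 + 7*y^3/18


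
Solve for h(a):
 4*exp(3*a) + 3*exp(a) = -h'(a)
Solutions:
 h(a) = C1 - 4*exp(3*a)/3 - 3*exp(a)


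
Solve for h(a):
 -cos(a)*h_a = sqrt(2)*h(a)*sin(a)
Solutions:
 h(a) = C1*cos(a)^(sqrt(2))


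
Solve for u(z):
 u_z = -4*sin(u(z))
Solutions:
 u(z) = -acos((-C1 - exp(8*z))/(C1 - exp(8*z))) + 2*pi
 u(z) = acos((-C1 - exp(8*z))/(C1 - exp(8*z)))


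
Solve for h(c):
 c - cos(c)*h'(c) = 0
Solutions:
 h(c) = C1 + Integral(c/cos(c), c)


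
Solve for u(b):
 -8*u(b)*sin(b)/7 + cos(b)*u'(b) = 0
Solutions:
 u(b) = C1/cos(b)^(8/7)


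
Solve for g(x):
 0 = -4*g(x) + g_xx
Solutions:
 g(x) = C1*exp(-2*x) + C2*exp(2*x)


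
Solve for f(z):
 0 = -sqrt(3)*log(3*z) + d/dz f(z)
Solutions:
 f(z) = C1 + sqrt(3)*z*log(z) - sqrt(3)*z + sqrt(3)*z*log(3)


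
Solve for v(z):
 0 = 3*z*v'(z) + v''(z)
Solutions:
 v(z) = C1 + C2*erf(sqrt(6)*z/2)


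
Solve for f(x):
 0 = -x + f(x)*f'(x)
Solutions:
 f(x) = -sqrt(C1 + x^2)
 f(x) = sqrt(C1 + x^2)


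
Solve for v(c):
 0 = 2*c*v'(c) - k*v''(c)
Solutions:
 v(c) = C1 + C2*erf(c*sqrt(-1/k))/sqrt(-1/k)


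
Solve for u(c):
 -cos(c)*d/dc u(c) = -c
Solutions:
 u(c) = C1 + Integral(c/cos(c), c)


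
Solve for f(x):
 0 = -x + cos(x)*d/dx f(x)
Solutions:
 f(x) = C1 + Integral(x/cos(x), x)


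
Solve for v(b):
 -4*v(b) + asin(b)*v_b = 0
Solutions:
 v(b) = C1*exp(4*Integral(1/asin(b), b))


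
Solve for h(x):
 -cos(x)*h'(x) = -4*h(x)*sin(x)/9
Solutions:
 h(x) = C1/cos(x)^(4/9)


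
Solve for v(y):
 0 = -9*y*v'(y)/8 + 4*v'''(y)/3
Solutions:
 v(y) = C1 + Integral(C2*airyai(3*2^(1/3)*y/4) + C3*airybi(3*2^(1/3)*y/4), y)


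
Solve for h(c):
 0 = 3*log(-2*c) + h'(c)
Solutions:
 h(c) = C1 - 3*c*log(-c) + 3*c*(1 - log(2))


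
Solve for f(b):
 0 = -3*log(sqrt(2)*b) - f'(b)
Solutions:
 f(b) = C1 - 3*b*log(b) - 3*b*log(2)/2 + 3*b


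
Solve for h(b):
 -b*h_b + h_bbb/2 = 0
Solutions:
 h(b) = C1 + Integral(C2*airyai(2^(1/3)*b) + C3*airybi(2^(1/3)*b), b)


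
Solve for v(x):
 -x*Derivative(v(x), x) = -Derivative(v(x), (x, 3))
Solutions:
 v(x) = C1 + Integral(C2*airyai(x) + C3*airybi(x), x)


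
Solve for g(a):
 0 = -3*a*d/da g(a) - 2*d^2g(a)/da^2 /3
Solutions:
 g(a) = C1 + C2*erf(3*a/2)


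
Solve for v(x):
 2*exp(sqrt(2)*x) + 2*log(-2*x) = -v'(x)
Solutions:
 v(x) = C1 - 2*x*log(-x) + 2*x*(1 - log(2)) - sqrt(2)*exp(sqrt(2)*x)


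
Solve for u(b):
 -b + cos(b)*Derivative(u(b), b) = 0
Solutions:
 u(b) = C1 + Integral(b/cos(b), b)


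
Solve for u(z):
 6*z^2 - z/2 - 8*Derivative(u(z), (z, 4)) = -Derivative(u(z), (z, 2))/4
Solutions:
 u(z) = C1 + C2*z + C3*exp(-sqrt(2)*z/8) + C4*exp(sqrt(2)*z/8) - 2*z^4 + z^3/3 - 768*z^2


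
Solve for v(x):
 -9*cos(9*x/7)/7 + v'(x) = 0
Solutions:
 v(x) = C1 + sin(9*x/7)


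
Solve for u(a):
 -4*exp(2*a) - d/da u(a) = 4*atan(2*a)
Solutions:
 u(a) = C1 - 4*a*atan(2*a) - 2*exp(2*a) + log(4*a^2 + 1)
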